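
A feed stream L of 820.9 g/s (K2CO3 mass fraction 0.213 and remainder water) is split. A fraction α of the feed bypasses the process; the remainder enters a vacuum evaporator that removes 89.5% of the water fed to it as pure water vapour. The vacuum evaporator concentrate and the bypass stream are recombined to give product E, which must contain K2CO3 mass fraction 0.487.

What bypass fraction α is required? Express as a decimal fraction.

0.201

All 820.9×0.213 = 174.85 g/s of K2CO3 reaches E, so E = 174.85/0.487 = 359.04 g/s and vapour = 461.86 g/s.
The evaporator receives (1−α)·820.9 of feed at 0.787 water and removes 0.895 of that water:
0.895×0.787×(1−α)×820.9 = 461.86
(1−α) = 461.86/578.21 = 0.7988;  α = 0.2012.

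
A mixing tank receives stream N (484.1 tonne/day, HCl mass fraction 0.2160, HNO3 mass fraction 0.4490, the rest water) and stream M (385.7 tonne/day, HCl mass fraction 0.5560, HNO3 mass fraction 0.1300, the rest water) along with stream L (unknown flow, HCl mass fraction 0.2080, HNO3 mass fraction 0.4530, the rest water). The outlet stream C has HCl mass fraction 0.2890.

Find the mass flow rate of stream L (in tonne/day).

835.1 tonne/day

Let L be the unknown flow. Total out = 869.8 + L.
HCl balance: 319.01 + 0.208·L = 0.289·(869.8 + L)
(0.208 − 0.289)·L = 0.289×869.8 − 319.01 = -67.643
L = -67.643 / -0.081 = 835.09 tonne/day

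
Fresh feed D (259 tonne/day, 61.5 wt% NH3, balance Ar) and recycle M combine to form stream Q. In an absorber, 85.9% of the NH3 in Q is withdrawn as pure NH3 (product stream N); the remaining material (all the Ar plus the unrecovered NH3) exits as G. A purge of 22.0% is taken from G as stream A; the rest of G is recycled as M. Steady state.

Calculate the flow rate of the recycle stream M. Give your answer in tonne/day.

373.2 tonne/day

Ar enters only via D and leaves only via the purge: 259×0.385 = 0.220×(Ar in G), and the absorber passes all Ar, so Ar in Q = Ar in G = 453.25 tonne/day.
NH3 in Q: m_A = 259×0.615 + (1−0.220)·(1−0.859)·m_A, so m_A = 159.28/0.8900 = 178.97 tonne/day.
G = (1−0.859)×178.97 + 453.25 = 478.48 tonne/day.
Recycle M = (1−0.220)×478.48 = 373.22 tonne/day.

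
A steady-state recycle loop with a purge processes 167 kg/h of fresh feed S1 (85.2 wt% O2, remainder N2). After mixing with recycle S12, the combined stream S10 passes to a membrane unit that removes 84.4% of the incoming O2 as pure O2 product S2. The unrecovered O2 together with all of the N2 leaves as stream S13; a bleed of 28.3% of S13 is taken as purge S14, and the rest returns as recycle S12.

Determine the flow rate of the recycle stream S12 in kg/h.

N2 enters only via S1 and leaves only via the purge: 167×0.148 = 0.283×(N2 in S13), and the membrane unit passes all N2, so N2 in S10 = N2 in S13 = 87.336 kg/h.
O2 in S10: m_A = 167×0.852 + (1−0.283)·(1−0.844)·m_A, so m_A = 142.28/0.8881 = 160.2 kg/h.
S13 = (1−0.844)×160.2 + 87.336 = 112.33 kg/h.
Recycle S12 = (1−0.283)×112.33 = 80.539 kg/h.

80.54 kg/h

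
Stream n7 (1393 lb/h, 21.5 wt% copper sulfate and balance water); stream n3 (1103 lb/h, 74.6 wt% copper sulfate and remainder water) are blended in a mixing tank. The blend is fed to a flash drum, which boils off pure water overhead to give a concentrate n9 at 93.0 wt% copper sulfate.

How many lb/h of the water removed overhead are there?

1289 lb/h

copper sulfate entering = 1393×0.215 + 1103×0.746 = 1122.3 lb/h.
All copper sulfate reports to n9, so n9 = 1122.3/0.930 = 1206.8 lb/h.
Total feed = 2496 lb/h; overhead = 2496 − 1206.8 = 1289.2 lb/h.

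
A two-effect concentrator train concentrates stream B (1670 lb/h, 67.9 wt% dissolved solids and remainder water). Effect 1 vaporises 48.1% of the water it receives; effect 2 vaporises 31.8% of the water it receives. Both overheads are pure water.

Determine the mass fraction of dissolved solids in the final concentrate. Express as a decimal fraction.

0.8567

water in feed = 1670×0.321 = 536.07 lb/h.
After stage 1: water left = (1−0.481)×536.07 = 278.22; stream total = 1412.2 lb/h.
After stage 2: water left = (1−0.318)×278.22 = 189.75; final concentrate = 1323.7 lb/h.
dissolved solids fraction = 1133.9/1323.7 = 0.8567.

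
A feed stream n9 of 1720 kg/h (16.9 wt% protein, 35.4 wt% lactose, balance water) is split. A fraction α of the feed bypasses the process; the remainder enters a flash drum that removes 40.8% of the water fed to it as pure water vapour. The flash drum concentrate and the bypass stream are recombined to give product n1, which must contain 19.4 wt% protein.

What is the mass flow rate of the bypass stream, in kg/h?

581.1 kg/h

All 1720×0.169 = 290.68 kg/h of protein reaches n1, so n1 = 290.68/0.194 = 1498.4 kg/h and vapour = 221.65 kg/h.
The evaporator receives (1−α)·1720 of feed at 0.477 water and removes 0.408 of that water:
0.408×0.477×(1−α)×1720 = 221.65
(1−α) = 221.65/334.74 = 0.6622;  α = 0.3378.
Bypass flow = 0.3378×1720 = 581.09 kg/h.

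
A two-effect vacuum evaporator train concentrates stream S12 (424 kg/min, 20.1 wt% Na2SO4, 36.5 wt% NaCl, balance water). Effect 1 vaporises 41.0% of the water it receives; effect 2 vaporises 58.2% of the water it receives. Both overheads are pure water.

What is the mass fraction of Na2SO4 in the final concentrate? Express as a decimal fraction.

water in feed = 424×0.434 = 184.02 kg/min.
After stage 1: water left = (1−0.410)×184.02 = 108.57; stream total = 348.55 kg/min.
After stage 2: water left = (1−0.582)×108.57 = 45.382; final concentrate = 285.37 kg/min.
Na2SO4 fraction = 85.224/285.37 = 0.2986.

0.2986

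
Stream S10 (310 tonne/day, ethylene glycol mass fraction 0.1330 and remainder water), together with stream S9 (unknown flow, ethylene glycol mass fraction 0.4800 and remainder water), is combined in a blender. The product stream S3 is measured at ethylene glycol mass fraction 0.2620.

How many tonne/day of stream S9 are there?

Let S9 be the unknown flow. Total out = 310 + S9.
ethylene glycol balance: 41.23 + 0.480·S9 = 0.262·(310 + S9)
(0.480 − 0.262)·S9 = 0.262×310 − 41.23 = 39.99
S9 = 39.99 / 0.218 = 183.44 tonne/day

183.4 tonne/day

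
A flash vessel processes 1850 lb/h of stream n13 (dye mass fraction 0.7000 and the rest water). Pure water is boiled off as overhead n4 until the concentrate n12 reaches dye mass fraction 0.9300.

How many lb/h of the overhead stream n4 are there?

dye is conserved: 1850×0.700 = 1295 lb/h all reports to the concentrate.
Concentrate = 1295/(target fraction) = 1392.5 lb/h.
Overhead = 1850 − 1392.5 = 457.53 lb/h.

457.5 lb/h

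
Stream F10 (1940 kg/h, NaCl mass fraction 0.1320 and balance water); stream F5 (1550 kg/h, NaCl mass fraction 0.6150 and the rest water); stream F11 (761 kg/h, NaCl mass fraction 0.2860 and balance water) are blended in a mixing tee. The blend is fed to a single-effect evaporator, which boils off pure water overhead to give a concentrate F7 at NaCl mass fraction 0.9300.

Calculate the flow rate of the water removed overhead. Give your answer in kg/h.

2717 kg/h

NaCl entering = 1940×0.132 + 1550×0.615 + 761×0.286 = 1427 kg/h.
All NaCl reports to F7, so F7 = 1427/0.930 = 1534.4 kg/h.
Total feed = 4251 kg/h; overhead = 4251 − 1534.4 = 2716.6 kg/h.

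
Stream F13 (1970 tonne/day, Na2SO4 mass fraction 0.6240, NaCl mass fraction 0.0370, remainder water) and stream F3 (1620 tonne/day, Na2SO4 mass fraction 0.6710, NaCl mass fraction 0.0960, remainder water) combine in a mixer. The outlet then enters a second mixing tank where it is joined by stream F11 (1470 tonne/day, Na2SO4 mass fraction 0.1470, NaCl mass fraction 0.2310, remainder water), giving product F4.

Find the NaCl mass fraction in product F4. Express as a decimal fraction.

0.1122

Overall, product flow = 5060 tonne/day.
NaCl in = 1970×0.037 + 1620×0.096 + 1470×0.231 = 567.98 tonne/day.
NaCl fraction in F4 = 0.1122.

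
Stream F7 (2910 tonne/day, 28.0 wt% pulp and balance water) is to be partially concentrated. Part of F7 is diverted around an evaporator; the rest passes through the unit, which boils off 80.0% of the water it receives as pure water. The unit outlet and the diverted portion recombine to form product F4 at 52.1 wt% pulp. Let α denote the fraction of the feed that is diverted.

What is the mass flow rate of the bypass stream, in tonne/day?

All 2910×0.280 = 814.8 tonne/day of pulp reaches F4, so F4 = 814.8/0.521 = 1563.9 tonne/day and vapour = 1346.1 tonne/day.
The evaporator receives (1−α)·2910 of feed at 0.720 water and removes 0.800 of that water:
0.800×0.720×(1−α)×2910 = 1346.1
(1−α) = 1346.1/1676.2 = 0.8031;  α = 0.1969.
Bypass flow = 0.1969×2910 = 573.05 tonne/day.

573 tonne/day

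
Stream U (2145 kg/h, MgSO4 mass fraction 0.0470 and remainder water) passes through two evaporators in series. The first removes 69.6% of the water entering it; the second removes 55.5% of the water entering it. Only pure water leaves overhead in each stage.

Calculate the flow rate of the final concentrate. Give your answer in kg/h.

377.4 kg/h

water in feed = 2145×0.953 = 2044.2 kg/h.
After stage 1: water left = (1−0.696)×2044.2 = 621.43; stream total = 722.25 kg/h.
After stage 2: water left = (1−0.555)×621.43 = 276.54; final concentrate = 377.35 kg/h.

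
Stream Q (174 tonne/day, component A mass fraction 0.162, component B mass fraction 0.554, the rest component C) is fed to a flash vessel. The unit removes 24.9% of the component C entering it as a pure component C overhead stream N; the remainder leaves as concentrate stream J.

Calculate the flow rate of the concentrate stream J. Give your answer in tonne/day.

161.7 tonne/day

component C entering = 174×0.284 = 49.416 tonne/day; overhead removed = 0.249×49.416 = 12.305 tonne/day.
Concentrate = 174 − 12.305 = 161.7 tonne/day.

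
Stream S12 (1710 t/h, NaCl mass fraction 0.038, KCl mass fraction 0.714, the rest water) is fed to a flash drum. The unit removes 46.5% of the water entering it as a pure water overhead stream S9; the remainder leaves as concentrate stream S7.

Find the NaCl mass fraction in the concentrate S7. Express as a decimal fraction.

NaCl is not removed: 1710×0.038 = 64.98 t/h of NaCl enters S7.
water entering = 1710×0.248 = 424.08 t/h; overhead removed = 0.465×424.08 = 197.2 t/h.
Concentrate = 1710 − 197.2 = 1512.8 t/h.
Mass fraction = 64.98/1512.8 = 0.043.

0.043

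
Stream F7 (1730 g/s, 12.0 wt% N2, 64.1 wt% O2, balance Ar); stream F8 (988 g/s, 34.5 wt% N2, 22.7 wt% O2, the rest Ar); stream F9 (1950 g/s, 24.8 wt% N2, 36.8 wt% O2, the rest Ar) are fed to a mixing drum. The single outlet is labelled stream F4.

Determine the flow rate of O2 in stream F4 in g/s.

O2 out = O2 in = 1730×0.641 + 988×0.227 + 1950×0.368 = 2050.8 g/s.

2051 g/s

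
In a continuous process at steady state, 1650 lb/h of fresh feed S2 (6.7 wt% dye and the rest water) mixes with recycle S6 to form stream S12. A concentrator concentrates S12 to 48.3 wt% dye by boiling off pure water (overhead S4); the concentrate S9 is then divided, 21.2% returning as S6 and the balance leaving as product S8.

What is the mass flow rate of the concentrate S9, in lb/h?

Overall dye balance (none leaves overhead): dye in fresh feed = dye in product, i.e. 1650×0.067 = (1−0.212)·S9·0.483.
S9 = 110.55/(0.483×0.788) = 290.46 lb/h.

290.5 lb/h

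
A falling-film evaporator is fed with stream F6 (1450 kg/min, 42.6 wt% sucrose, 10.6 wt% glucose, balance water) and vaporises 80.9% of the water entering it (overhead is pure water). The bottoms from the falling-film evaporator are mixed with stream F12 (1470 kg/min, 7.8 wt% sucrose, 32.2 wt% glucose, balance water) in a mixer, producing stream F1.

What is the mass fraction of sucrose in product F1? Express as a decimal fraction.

Vapour removed = 0.809×0.468×1450 = 548.99 kg/min; concentrate = 901.01 kg/min.
sucrose reaching the mixer = 617.7 (from concentrate) + 1470×0.078 = 732.36 kg/min.
Product flow = 901.01 + 1470 = 2371 kg/min; sucrose fraction = 0.309.

0.309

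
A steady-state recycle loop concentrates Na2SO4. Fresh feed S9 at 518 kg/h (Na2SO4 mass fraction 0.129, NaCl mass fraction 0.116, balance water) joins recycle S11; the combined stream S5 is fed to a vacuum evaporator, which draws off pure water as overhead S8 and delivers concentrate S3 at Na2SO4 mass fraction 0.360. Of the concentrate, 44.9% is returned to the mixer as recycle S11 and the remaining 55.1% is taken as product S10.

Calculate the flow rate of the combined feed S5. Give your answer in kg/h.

669.3 kg/h

Overall Na2SO4 balance (none leaves overhead): Na2SO4 in fresh feed = Na2SO4 in product, i.e. 518×0.129 = (1−0.449)·S3·0.360.
S3 = 66.822/(0.360×0.551) = 336.87 kg/h.
Recycle S11 = 0.449×336.87 = 151.26 kg/h.
Combined feed S5 = 518 + 151.26 = 669.26 kg/h.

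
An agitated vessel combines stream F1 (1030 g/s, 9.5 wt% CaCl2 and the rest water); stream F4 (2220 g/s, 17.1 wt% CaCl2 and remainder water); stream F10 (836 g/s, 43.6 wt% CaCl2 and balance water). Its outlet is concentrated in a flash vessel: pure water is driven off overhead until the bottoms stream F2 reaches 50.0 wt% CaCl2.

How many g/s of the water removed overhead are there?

CaCl2 entering = 1030×0.095 + 2220×0.171 + 836×0.436 = 841.97 g/s.
All CaCl2 reports to F2, so F2 = 841.97/0.500 = 1683.9 g/s.
Total feed = 4086 g/s; overhead = 4086 − 1683.9 = 2402.1 g/s.

2402 g/s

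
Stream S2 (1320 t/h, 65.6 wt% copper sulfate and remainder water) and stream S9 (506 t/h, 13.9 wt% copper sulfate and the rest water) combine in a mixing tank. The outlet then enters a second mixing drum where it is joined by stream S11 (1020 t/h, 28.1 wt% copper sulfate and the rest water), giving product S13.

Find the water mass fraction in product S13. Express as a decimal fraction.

0.570

Overall, product flow = 2846 t/h.
water in = 1320×0.344 + 506×0.861 + 1020×0.719 = 1623.1 t/h.
water fraction in S13 = 0.570.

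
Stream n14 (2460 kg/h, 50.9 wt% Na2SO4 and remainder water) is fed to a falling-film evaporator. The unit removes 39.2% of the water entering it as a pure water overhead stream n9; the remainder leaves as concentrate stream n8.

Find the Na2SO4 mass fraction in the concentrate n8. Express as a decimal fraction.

0.630

Na2SO4 is not removed: 2460×0.509 = 1252.1 kg/h of Na2SO4 enters n8.
water entering = 2460×0.491 = 1207.9 kg/h; overhead removed = 0.392×1207.9 = 473.48 kg/h.
Concentrate = 2460 − 473.48 = 1986.5 kg/h.
Mass fraction = 1252.1/1986.5 = 0.630.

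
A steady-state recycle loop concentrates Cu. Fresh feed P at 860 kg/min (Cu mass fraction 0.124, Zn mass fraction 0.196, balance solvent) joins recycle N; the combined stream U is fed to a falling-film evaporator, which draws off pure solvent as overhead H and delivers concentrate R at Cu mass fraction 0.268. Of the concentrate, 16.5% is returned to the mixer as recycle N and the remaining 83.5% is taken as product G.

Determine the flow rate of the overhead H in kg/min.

Overall Cu balance (none leaves overhead): Cu in fresh feed = Cu in product, i.e. 860×0.124 = (1−0.165)·R·0.268.
R = 106.64/(0.268×0.835) = 476.54 kg/min.
Recycle N = 0.165×476.54 = 78.629 kg/min.
Combined feed U = 860 + 78.629 = 938.63 kg/min.
Overhead H = U − R = 938.63 − 476.54 = 462.09 kg/min.

462.1 kg/min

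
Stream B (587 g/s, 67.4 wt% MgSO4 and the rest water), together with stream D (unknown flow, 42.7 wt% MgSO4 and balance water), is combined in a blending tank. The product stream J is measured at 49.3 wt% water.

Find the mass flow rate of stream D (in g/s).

Let D be the unknown flow. Total out = 587 + D.
water balance: 191.36 + 0.573·D = 0.493·(587 + D)
(0.573 − 0.493)·D = 0.493×587 − 191.36 = 98.029
D = 98.029 / 0.080 = 1225.4 g/s

1225 g/s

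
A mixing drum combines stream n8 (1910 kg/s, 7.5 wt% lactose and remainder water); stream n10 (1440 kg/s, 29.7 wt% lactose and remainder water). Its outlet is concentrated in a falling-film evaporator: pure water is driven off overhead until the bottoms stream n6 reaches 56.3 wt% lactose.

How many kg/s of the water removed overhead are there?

2336 kg/s

lactose entering = 1910×0.075 + 1440×0.297 = 570.93 kg/s.
All lactose reports to n6, so n6 = 570.93/0.563 = 1014.1 kg/s.
Total feed = 3350 kg/s; overhead = 3350 − 1014.1 = 2335.9 kg/s.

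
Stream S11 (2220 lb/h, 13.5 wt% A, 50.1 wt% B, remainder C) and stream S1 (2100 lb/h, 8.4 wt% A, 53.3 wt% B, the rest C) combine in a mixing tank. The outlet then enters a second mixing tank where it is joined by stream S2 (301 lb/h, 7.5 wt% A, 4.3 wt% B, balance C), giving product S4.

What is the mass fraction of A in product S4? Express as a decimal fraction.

Overall, product flow = 4621 lb/h.
A in = 2220×0.135 + 2100×0.084 + 301×0.075 = 498.68 lb/h.
A fraction in S4 = 0.1079.

0.1079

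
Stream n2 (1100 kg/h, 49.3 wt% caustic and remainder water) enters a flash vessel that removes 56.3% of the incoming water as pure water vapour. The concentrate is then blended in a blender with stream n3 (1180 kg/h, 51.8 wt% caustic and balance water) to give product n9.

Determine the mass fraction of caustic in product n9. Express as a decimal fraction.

Vapour removed = 0.563×0.507×1100 = 313.99 kg/h; concentrate = 786.01 kg/h.
caustic reaching the mixer = 542.3 (from concentrate) + 1180×0.518 = 1153.5 kg/h.
Product flow = 786.01 + 1180 = 1966 kg/h; caustic fraction = 0.587.

0.587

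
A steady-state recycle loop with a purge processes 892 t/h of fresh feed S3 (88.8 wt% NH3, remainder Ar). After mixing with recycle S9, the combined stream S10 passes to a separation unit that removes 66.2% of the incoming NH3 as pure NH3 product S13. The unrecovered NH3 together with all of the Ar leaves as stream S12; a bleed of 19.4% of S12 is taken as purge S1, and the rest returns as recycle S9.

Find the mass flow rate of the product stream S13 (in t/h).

720.7 t/h

NH3 in S10: m_A = 892×0.888 + (1−0.194)·(1−0.662)·m_A, so m_A = 792.1/0.7276 = 1088.7 t/h.
Product S13 = 0.662×1088.7 = 720.71 t/h.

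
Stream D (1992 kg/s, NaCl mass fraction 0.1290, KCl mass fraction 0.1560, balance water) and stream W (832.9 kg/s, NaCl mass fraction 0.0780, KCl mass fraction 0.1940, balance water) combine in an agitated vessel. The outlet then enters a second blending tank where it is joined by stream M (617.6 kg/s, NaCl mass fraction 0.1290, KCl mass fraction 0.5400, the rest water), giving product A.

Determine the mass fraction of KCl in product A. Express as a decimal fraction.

0.2341

Overall, product flow = 3442.5 kg/s.
KCl in = 1992×0.156 + 832.9×0.194 + 617.6×0.540 = 805.84 kg/s.
KCl fraction in A = 0.2341.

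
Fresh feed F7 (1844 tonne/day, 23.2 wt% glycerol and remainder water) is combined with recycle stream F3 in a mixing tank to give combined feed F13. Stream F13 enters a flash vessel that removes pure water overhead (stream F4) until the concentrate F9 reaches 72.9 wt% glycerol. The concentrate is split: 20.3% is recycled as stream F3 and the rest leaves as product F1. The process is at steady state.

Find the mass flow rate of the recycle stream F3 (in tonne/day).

149.5 tonne/day

Overall glycerol balance (none leaves overhead): glycerol in fresh feed = glycerol in product, i.e. 1844×0.232 = (1−0.203)·F9·0.729.
F9 = 427.81/(0.729×0.797) = 736.31 tonne/day.
Recycle F3 = 0.203×736.31 = 149.47 tonne/day.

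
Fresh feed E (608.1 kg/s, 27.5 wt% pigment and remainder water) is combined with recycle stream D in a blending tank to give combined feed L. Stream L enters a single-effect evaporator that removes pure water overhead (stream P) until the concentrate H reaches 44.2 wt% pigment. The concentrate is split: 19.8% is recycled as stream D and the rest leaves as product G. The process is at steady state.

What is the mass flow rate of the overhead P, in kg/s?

229.8 kg/s

Overall pigment balance (none leaves overhead): pigment in fresh feed = pigment in product, i.e. 608.1×0.275 = (1−0.198)·H·0.442.
H = 167.23/(0.442×0.802) = 471.75 kg/s.
Recycle D = 0.198×471.75 = 93.406 kg/s.
Combined feed L = 608.1 + 93.406 = 701.51 kg/s.
Overhead P = L − H = 701.51 − 471.75 = 229.76 kg/s.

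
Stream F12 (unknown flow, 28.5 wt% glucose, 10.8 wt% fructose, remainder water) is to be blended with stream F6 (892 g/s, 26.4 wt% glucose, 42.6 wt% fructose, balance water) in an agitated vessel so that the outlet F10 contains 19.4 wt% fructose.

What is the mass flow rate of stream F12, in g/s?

Let F12 be the unknown flow. Total out = 892 + F12.
fructose balance: 379.99 + 0.108·F12 = 0.194·(892 + F12)
(0.108 − 0.194)·F12 = 0.194×892 − 379.99 = -206.94
F12 = -206.94 / -0.086 = 2406.3 g/s

2406 g/s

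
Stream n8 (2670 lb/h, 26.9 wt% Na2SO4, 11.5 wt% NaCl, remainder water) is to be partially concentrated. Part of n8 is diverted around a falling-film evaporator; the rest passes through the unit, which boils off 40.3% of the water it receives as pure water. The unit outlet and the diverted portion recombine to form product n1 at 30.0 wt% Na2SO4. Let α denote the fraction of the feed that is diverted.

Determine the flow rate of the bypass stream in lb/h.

All 2670×0.269 = 718.23 lb/h of Na2SO4 reaches n1, so n1 = 718.23/0.300 = 2394.1 lb/h and vapour = 275.9 lb/h.
The evaporator receives (1−α)·2670 of feed at 0.616 water and removes 0.403 of that water:
0.403×0.616×(1−α)×2670 = 275.9
(1−α) = 275.9/662.82 = 0.4163;  α = 0.5837.
Bypass flow = 0.5837×2670 = 1558.6 lb/h.

1559 lb/h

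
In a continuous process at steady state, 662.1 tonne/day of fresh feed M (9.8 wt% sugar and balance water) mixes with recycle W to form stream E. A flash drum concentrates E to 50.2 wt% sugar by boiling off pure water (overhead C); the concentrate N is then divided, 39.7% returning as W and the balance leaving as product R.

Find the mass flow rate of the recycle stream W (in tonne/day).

85.1 tonne/day

Overall sugar balance (none leaves overhead): sugar in fresh feed = sugar in product, i.e. 662.1×0.098 = (1−0.397)·N·0.502.
N = 64.886/(0.502×0.603) = 214.35 tonne/day.
Recycle W = 0.397×214.35 = 85.098 tonne/day.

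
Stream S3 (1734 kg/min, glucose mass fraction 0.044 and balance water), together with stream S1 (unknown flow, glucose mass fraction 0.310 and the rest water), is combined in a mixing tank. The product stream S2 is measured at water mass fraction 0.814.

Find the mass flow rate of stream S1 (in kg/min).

Let S1 be the unknown flow. Total out = 1734 + S1.
water balance: 1657.7 + 0.690·S1 = 0.814·(1734 + S1)
(0.690 − 0.814)·S1 = 0.814×1734 − 1657.7 = -246.23
S1 = -246.23 / -0.124 = 1985.7 kg/min

1986 kg/min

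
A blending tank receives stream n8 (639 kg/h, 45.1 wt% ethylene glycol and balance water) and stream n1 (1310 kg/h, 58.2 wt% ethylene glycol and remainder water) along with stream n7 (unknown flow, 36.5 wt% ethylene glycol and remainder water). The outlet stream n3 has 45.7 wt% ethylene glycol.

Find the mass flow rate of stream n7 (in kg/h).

Let n7 be the unknown flow. Total out = 1949 + n7.
ethylene glycol balance: 1050.6 + 0.365·n7 = 0.457·(1949 + n7)
(0.365 − 0.457)·n7 = 0.457×1949 − 1050.6 = -159.92
n7 = -159.92 / -0.092 = 1738.2 kg/h

1738 kg/h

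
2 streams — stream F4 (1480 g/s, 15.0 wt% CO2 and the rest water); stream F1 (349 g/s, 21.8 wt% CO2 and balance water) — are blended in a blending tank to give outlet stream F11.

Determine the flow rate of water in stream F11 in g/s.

water out = water in = 1480×0.850 + 349×0.782 = 1530.9 g/s.

1531 g/s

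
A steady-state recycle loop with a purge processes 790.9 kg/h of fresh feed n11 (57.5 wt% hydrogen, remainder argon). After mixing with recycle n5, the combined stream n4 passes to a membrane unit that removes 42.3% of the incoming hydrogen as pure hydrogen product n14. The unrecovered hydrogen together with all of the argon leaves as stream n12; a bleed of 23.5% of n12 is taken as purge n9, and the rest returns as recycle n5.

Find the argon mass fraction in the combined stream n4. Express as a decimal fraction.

argon enters only via n11 and leaves only via the purge: 790.9×0.425 = 0.235×(argon in n12), and the membrane unit passes all argon, so argon in n4 = argon in n12 = 1430.4 kg/h.
hydrogen in n4: m_A = 790.9×0.575 + (1−0.235)·(1−0.423)·m_A, so m_A = 454.77/0.5586 = 814.13 kg/h.
n4 = 814.13 + 1430.4 = 2244.5 kg/h.
argon fraction in n4 = 1430.4/2244.5 = 0.637.

0.637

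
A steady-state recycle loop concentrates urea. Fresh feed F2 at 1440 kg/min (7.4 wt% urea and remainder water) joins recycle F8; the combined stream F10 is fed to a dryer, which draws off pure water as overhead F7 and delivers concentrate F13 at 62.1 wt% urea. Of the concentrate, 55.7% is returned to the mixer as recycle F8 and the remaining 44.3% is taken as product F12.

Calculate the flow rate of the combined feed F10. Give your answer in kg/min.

Overall urea balance (none leaves overhead): urea in fresh feed = urea in product, i.e. 1440×0.074 = (1−0.557)·F13·0.621.
F13 = 106.56/(0.621×0.443) = 387.35 kg/min.
Recycle F8 = 0.557×387.35 = 215.75 kg/min.
Combined feed F10 = 1440 + 215.75 = 1655.8 kg/min.

1656 kg/min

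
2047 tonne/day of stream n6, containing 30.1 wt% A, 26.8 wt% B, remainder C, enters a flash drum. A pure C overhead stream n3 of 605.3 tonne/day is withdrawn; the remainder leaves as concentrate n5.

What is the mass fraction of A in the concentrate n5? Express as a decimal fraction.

A is not removed: 2047×0.301 = 616.15 tonne/day of A enters n5.
Concentrate = 2047 − 605.3 = 1441.7 tonne/day.
Mass fraction = 616.15/1441.7 = 0.427.

0.427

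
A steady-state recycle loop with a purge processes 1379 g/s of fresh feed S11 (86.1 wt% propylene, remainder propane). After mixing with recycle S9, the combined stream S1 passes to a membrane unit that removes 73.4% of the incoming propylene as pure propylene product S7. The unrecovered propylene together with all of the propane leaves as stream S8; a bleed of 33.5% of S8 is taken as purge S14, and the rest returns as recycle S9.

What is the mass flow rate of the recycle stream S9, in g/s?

propane enters only via S11 and leaves only via the purge: 1379×0.139 = 0.335×(propane in S8), and the membrane unit passes all propane, so propane in S1 = propane in S8 = 572.18 g/s.
propylene in S1: m_A = 1379×0.861 + (1−0.335)·(1−0.734)·m_A, so m_A = 1187.3/0.8231 = 1442.5 g/s.
S8 = (1−0.734)×1442.5 + 572.18 = 955.88 g/s.
Recycle S9 = (1−0.335)×955.88 = 635.66 g/s.

635.7 g/s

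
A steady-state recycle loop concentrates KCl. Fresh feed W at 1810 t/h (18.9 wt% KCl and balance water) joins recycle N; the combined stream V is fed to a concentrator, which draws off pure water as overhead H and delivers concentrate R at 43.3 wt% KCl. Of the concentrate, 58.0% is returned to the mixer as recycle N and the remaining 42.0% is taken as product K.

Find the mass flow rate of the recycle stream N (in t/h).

Overall KCl balance (none leaves overhead): KCl in fresh feed = KCl in product, i.e. 1810×0.189 = (1−0.580)·R·0.433.
R = 342.09/(0.433×0.420) = 1881.1 t/h.
Recycle N = 0.580×1881.1 = 1091 t/h.

1091 t/h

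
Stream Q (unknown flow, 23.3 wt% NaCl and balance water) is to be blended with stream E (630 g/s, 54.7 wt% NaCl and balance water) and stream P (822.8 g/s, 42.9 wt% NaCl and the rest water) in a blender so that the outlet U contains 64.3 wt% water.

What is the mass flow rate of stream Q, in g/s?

Let Q be the unknown flow. Total out = 1452.8 + Q.
water balance: 755.21 + 0.767·Q = 0.643·(1452.8 + Q)
(0.767 − 0.643)·Q = 0.643×1452.8 − 755.21 = 178.94
Q = 178.94 / 0.124 = 1443.1 g/s

1443 g/s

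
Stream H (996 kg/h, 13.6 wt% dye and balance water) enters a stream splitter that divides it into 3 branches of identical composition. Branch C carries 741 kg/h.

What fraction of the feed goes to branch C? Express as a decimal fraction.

0.744

Fraction to C = 741/996 = 0.7440.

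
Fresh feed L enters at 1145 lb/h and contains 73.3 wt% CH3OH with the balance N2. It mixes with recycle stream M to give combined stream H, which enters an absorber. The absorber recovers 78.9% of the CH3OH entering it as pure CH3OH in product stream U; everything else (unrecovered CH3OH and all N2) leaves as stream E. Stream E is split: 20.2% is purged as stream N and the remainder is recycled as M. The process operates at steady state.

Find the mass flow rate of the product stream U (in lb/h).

CH3OH in H: m_A = 1145×0.733 + (1−0.202)·(1−0.789)·m_A, so m_A = 839.28/0.8316 = 1009.2 lb/h.
Product U = 0.789×1009.2 = 796.27 lb/h.

796.3 lb/h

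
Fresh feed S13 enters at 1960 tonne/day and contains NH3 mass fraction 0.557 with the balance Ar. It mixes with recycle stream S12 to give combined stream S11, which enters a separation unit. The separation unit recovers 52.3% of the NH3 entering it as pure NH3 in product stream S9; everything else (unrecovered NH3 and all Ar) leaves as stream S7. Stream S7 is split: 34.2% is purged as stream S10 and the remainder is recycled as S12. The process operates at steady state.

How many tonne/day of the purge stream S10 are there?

1128 tonne/day

Ar enters only via S13 and leaves only via the purge: 1960×0.443 = 0.342×(Ar in S7), and the separation unit passes all Ar, so Ar in S11 = Ar in S7 = 2538.8 tonne/day.
NH3 in S11: m_A = 1960×0.557 + (1−0.342)·(1−0.523)·m_A, so m_A = 1091.7/0.6861 = 1591.1 tonne/day.
S7 = (1−0.523)×1591.1 + 2538.8 = 3297.8 tonne/day.
Purge S10 = 0.342×3297.8 = 1127.8 tonne/day.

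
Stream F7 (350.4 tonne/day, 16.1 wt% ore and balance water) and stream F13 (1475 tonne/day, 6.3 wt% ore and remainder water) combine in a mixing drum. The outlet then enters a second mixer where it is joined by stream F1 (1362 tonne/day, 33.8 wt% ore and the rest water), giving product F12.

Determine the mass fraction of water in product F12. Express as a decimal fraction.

0.8087

Overall, product flow = 3187.4 tonne/day.
water in = 350.4×0.839 + 1475×0.937 + 1362×0.662 = 2577.7 tonne/day.
water fraction in F12 = 0.8087.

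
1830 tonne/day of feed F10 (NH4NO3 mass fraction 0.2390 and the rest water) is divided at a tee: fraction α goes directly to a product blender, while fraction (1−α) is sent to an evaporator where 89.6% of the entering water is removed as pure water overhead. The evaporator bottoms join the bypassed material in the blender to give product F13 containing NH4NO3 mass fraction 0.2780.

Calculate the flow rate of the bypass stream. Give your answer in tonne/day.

All 1830×0.239 = 437.37 tonne/day of NH4NO3 reaches F13, so F13 = 437.37/0.278 = 1573.3 tonne/day and vapour = 256.73 tonne/day.
The evaporator receives (1−α)·1830 of feed at 0.761 water and removes 0.896 of that water:
0.896×0.761×(1−α)×1830 = 256.73
(1−α) = 256.73/1247.8 = 0.2057;  α = 0.7943.
Bypass flow = 0.7943×1830 = 1453.5 tonne/day.

1453 tonne/day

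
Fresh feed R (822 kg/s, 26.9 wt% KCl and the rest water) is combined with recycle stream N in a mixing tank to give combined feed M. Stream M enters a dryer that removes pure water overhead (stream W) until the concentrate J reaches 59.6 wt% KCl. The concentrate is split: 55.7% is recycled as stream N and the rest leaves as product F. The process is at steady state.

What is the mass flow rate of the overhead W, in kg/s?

Overall KCl balance (none leaves overhead): KCl in fresh feed = KCl in product, i.e. 822×0.269 = (1−0.557)·J·0.596.
J = 221.12/(0.596×0.443) = 837.48 kg/s.
Recycle N = 0.557×837.48 = 466.48 kg/s.
Combined feed M = 822 + 466.48 = 1288.5 kg/s.
Overhead W = M − J = 1288.5 − 837.48 = 451 kg/s.

451 kg/s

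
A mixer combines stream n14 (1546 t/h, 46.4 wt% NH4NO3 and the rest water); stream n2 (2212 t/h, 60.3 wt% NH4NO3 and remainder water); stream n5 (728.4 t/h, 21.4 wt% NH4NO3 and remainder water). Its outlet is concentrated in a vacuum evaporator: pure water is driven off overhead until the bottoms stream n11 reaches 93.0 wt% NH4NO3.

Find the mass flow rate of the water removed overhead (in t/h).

NH4NO3 entering = 1546×0.464 + 2212×0.603 + 728.4×0.214 = 2207.1 t/h.
All NH4NO3 reports to n11, so n11 = 2207.1/0.930 = 2373.2 t/h.
Total feed = 4486.4 t/h; overhead = 4486.4 − 2373.2 = 2113.2 t/h.

2113 t/h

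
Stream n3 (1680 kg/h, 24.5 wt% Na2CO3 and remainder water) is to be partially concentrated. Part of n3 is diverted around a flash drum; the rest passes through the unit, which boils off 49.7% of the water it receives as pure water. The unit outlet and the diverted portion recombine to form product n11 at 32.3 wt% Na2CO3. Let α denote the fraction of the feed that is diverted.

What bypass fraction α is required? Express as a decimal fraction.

0.356

All 1680×0.245 = 411.6 kg/h of Na2CO3 reaches n11, so n11 = 411.6/0.323 = 1274.3 kg/h and vapour = 405.7 kg/h.
The evaporator receives (1−α)·1680 of feed at 0.755 water and removes 0.497 of that water:
0.497×0.755×(1−α)×1680 = 405.7
(1−α) = 405.7/630.39 = 0.6436;  α = 0.3564.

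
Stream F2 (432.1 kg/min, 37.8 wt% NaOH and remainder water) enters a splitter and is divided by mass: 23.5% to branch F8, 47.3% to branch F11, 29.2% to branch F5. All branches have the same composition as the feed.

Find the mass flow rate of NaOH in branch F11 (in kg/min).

Branch F11 total = 0.473×432.1 = 204.38 kg/min.
NaOH in F11 = 0.378×204.38 = 77.257 kg/min.

77.26 kg/min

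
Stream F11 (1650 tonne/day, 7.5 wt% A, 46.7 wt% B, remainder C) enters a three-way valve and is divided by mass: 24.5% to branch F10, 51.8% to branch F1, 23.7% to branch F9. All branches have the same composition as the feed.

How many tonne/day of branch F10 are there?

Branch F10 flow = 0.245×1650 = 404.25 tonne/day.

404.2 tonne/day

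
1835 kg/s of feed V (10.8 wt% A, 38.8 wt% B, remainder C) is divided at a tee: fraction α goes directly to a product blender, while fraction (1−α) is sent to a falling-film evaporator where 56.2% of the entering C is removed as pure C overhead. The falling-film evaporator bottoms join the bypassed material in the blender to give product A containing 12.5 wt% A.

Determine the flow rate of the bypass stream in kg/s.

All 1835×0.108 = 198.18 kg/s of A reaches A, so A = 198.18/0.125 = 1585.4 kg/s and vapour = 249.56 kg/s.
The evaporator receives (1−α)·1835 of feed at 0.504 C and removes 0.562 of that C:
0.562×0.504×(1−α)×1835 = 249.56
(1−α) = 249.56/519.76 = 0.4801;  α = 0.5199.
Bypass flow = 0.5199×1835 = 953.93 kg/s.

953.9 kg/s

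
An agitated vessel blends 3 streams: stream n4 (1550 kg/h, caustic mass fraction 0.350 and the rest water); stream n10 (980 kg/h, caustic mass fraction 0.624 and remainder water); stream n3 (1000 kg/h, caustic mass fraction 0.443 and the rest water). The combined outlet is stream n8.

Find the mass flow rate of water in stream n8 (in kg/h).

1933 kg/h

water out = water in = 1550×0.650 + 980×0.376 + 1000×0.557 = 1933 kg/h.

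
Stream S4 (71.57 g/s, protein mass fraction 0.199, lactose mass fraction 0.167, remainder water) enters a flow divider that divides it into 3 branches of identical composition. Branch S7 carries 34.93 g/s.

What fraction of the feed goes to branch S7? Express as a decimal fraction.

0.488

Fraction to S7 = 34.93/71.57 = 0.4881.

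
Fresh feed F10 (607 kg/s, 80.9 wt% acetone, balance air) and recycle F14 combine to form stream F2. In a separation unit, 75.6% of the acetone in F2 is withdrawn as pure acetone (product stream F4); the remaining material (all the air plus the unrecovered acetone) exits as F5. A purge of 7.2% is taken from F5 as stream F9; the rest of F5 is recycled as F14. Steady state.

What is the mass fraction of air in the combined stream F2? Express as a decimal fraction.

air enters only via F10 and leaves only via the purge: 607×0.191 = 0.072×(air in F5), and the separation unit passes all air, so air in F2 = air in F5 = 1610.2 kg/s.
acetone in F2: m_A = 607×0.809 + (1−0.072)·(1−0.756)·m_A, so m_A = 491.06/0.7736 = 634.8 kg/s.
F2 = 634.8 + 1610.2 = 2245 kg/s.
air fraction in F2 = 1610.2/2245 = 0.717.

0.717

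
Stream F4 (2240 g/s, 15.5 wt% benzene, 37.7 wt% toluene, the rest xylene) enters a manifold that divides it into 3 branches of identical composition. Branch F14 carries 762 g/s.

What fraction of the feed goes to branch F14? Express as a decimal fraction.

0.340

Fraction to F14 = 762/2240 = 0.3402.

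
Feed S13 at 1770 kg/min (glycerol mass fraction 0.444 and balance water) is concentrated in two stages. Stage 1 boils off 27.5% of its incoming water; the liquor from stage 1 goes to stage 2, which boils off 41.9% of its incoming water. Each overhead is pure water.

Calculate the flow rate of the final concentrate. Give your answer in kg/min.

water in feed = 1770×0.556 = 984.12 kg/min.
After stage 1: water left = (1−0.275)×984.12 = 713.49; stream total = 1499.4 kg/min.
After stage 2: water left = (1−0.419)×713.49 = 414.54; final concentrate = 1200.4 kg/min.

1200 kg/min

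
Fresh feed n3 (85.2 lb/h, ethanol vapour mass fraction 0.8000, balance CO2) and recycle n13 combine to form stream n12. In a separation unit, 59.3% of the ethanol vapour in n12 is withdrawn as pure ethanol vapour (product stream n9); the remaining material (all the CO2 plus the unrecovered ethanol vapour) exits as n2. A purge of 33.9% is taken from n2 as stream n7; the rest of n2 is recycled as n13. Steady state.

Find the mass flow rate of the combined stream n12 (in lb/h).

CO2 enters only via n3 and leaves only via the purge: 85.2×0.200 = 0.339×(CO2 in n2), and the separation unit passes all CO2, so CO2 in n12 = CO2 in n2 = 50.265 lb/h.
ethanol vapour in n12: m_A = 85.2×0.800 + (1−0.339)·(1−0.593)·m_A, so m_A = 68.16/0.7310 = 93.246 lb/h.
n12 = 93.246 + 50.265 = 143.51 lb/h.

143.5 lb/h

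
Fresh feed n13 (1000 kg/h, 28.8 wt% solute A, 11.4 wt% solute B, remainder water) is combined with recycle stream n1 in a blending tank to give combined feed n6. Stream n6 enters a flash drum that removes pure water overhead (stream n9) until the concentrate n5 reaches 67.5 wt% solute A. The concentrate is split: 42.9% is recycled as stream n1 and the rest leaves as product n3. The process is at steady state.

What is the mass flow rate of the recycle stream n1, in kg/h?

320.6 kg/h

Overall solute A balance (none leaves overhead): solute A in fresh feed = solute A in product, i.e. 1000×0.288 = (1−0.429)·n5·0.675.
n5 = 288/(0.675×0.571) = 747.23 kg/h.
Recycle n1 = 0.429×747.23 = 320.56 kg/h.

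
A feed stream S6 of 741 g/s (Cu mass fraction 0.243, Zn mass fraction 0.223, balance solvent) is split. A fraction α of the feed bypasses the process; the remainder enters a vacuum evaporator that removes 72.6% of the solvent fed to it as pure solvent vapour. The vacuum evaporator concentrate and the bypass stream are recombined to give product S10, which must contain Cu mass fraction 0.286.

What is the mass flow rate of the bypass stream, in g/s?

453.6 g/s

All 741×0.243 = 180.06 g/s of Cu reaches S10, so S10 = 180.06/0.286 = 629.59 g/s and vapour = 111.41 g/s.
The evaporator receives (1−α)·741 of feed at 0.534 solvent and removes 0.726 of that solvent:
0.726×0.534×(1−α)×741 = 111.41
(1−α) = 111.41/287.27 = 0.3878;  α = 0.6122.
Bypass flow = 0.6122×741 = 453.63 g/s.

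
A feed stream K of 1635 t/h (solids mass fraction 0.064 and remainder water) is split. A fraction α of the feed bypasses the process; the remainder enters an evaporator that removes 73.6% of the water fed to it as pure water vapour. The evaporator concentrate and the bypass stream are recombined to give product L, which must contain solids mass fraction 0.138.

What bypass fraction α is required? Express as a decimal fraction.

0.222

All 1635×0.064 = 104.64 t/h of solids reaches L, so L = 104.64/0.138 = 758.26 t/h and vapour = 876.74 t/h.
The evaporator receives (1−α)·1635 of feed at 0.936 water and removes 0.736 of that water:
0.736×0.936×(1−α)×1635 = 876.74
(1−α) = 876.74/1126.3 = 0.7784;  α = 0.2216.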